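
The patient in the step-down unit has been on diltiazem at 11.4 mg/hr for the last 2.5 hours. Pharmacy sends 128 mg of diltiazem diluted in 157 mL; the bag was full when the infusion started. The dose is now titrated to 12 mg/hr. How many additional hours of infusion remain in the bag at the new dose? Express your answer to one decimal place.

8.3 hours

Initial rate:
Concentration = 128 mg ÷ 157 mL = 0.8152866 mg/mL
Rate = 11.4 mg/hr ÷ 0.8152866 mg/mL = 13.98281 mL/hr
Volume infused so far = 13.98281 mL/hr × 2.5 hr = 34.95703 mL
Volume remaining = 157 − 34.95703 = 122.043 mL
New rate:
Rate = 12 mg/hr ÷ 0.8152866 mg/mL = 14.71875 mL/hr
Time remaining = 122.043 mL ÷ 14.71875 mL/hr = 8.291667 hr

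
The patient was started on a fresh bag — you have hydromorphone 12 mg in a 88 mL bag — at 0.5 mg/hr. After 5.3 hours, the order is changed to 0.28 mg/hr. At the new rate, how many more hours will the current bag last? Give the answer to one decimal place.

Initial rate:
Concentration = 12 mg ÷ 88 mL = 0.1363636 mg/mL
Rate = 0.5 mg/hr ÷ 0.1363636 mg/mL = 3.666667 mL/hr
Volume infused so far = 3.666667 mL/hr × 5.3 hr = 19.43333 mL
Volume remaining = 88 − 19.43333 = 68.56667 mL
New rate:
Rate = 0.28 mg/hr ÷ 0.1363636 mg/mL = 2.053333 mL/hr
Time remaining = 68.56667 mL ÷ 2.053333 mL/hr = 33.39286 hr

33.4 hours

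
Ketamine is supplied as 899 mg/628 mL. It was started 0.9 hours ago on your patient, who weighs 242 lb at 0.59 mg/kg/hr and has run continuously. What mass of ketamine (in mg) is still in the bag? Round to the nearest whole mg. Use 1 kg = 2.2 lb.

841 mg

Weight = 242 lb ÷ 2.2 lb/kg = 110 kg
Dose = 0.59 mg/kg/hr × 110 kg = 64.9 mg/hr
Concentration = 899 mg ÷ 628 mL = 1.431529 mg/mL
Rate = 64.9 mg/hr ÷ 1.431529 mg/mL = 45.33615 mL/hr
Volume infused = 45.33615 mL/hr × 0.9 hr = 40.80254 mL
Volume remaining = 628 − 40.80254 = 587.1975 mL
Drug remaining = 587.1975 mL × 1.431529 mg/mL = 840.59 mg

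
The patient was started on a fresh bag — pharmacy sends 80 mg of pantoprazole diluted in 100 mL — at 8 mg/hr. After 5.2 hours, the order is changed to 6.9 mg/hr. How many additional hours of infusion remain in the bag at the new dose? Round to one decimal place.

Initial rate:
Concentration = 80 mg ÷ 100 mL = 0.8 mg/mL
Rate = 8 mg/hr ÷ 0.8 mg/mL = 10 mL/hr
Volume infused so far = 10 mL/hr × 5.2 hr = 52 mL
Volume remaining = 100 − 52 = 48 mL
New rate:
Rate = 6.9 mg/hr ÷ 0.8 mg/mL = 8.625 mL/hr
Time remaining = 48 mL ÷ 8.625 mL/hr = 5.565217 hr

5.6 hours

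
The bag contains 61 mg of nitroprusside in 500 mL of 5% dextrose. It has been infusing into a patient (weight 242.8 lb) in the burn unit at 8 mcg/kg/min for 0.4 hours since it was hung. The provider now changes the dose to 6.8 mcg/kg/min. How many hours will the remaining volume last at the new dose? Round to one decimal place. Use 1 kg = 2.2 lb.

Initial rate:
Weight = 242.8 lb ÷ 2.2 lb/kg = 110.3636 kg
Dose = 8 mcg/kg/min × 110.3636 kg = 882.9091 mcg/min
882.9091 mcg/min × 60 min/hr = 52974.55 mcg/hr
Concentration = 61 mg ÷ 500 mL = 0.122 mg/mL = 122 mcg/mL
Rate = 52974.55 mcg/hr ÷ 122 mcg/mL = 434.2176 mL/hr
Volume infused so far = 434.2176 mL/hr × 0.4 hr = 173.687 mL
Volume remaining = 500 − 173.687 = 326.313 mL
New rate:
Dose = 6.8 mcg/kg/min × 110.3636 kg = 750.4727 mcg/min
750.4727 mcg/min × 60 min/hr = 45028.36 mcg/hr
Rate = 45028.36 mcg/hr ÷ 122 mcg/mL = 369.0849 mL/hr
Time remaining = 326.313 mL ÷ 369.0849 mL/hr = 0.8841134 hr

0.9 hours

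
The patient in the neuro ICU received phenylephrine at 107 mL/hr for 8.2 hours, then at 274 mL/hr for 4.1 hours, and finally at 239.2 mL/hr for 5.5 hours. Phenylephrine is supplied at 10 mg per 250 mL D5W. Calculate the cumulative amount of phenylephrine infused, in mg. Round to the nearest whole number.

133 mg

Concentration = 10 mg ÷ 250 mL = 0.04 mg/mL
Stage 1: 107 mL/hr × 8.2 hr = 877.4 mL → 877.4 mL × 0.04 mg/mL = 35.096 mg
Stage 2: 274 mL/hr × 4.1 hr = 1123.4 mL → 1123.4 mL × 0.04 mg/mL = 44.936 mg
Stage 3: 239.2 mL/hr × 5.5 hr = 1315.6 mL → 1315.6 mL × 0.04 mg/mL = 52.624 mg
Total = 35.096 + 44.936 + 52.624 = 132.656 mg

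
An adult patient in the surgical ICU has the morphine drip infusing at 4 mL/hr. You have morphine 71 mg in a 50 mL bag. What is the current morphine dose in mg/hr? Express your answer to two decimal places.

Concentration = 71 mg ÷ 50 mL = 1.42 mg/mL
Drug rate = 4 mL/hr × 1.42 mg/mL = 5.68 mg/hr

5.68 mg/hr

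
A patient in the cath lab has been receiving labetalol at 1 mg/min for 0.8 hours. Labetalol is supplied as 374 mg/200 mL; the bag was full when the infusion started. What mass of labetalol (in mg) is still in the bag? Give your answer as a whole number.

326 mg

1 mg/min × 60 min/hr = 60 mg/hr
Concentration = 374 mg ÷ 200 mL = 1.87 mg/mL
Rate = 60 mg/hr ÷ 1.87 mg/mL = 32.08556 mL/hr
Volume infused = 32.08556 mL/hr × 0.8 hr = 25.66845 mL
Volume remaining = 200 − 25.66845 = 174.3316 mL
Drug remaining = 174.3316 mL × 1.87 mg/mL = 326 mg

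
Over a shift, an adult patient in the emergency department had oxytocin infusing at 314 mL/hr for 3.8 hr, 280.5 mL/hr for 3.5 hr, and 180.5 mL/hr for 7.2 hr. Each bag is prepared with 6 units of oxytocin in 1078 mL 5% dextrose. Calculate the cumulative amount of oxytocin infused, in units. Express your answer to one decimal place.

19.3 units

Concentration = 6 units ÷ 1078 mL = 0.005565863 units/mL
Stage 1: 314 mL/hr × 3.8 hr = 1193.2 mL → 1193.2 mL × 0.005565863 units/mL = 6.641187 units
Stage 2: 280.5 mL/hr × 3.5 hr = 981.75 mL → 981.75 mL × 0.005565863 units/mL = 5.464286 units
Stage 3: 180.5 mL/hr × 7.2 hr = 1299.6 mL → 1299.6 mL × 0.005565863 units/mL = 7.233395 units
Total = 6.641187 + 5.464286 + 7.233395 = 19.33887 units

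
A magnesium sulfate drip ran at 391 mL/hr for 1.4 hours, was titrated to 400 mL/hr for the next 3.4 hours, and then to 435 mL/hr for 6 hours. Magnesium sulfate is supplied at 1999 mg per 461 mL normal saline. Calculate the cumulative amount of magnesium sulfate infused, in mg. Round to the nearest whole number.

Concentration = 1999 mg ÷ 461 mL = 4.336226 mg/mL
Stage 1: 391 mL/hr × 1.4 hr = 547.4 mL → 547.4 mL × 4.336226 mg/mL = 2373.65 mg
Stage 2: 400 mL/hr × 3.4 hr = 1360 mL → 1360 mL × 4.336226 mg/mL = 5897.267 mg
Stage 3: 435 mL/hr × 6 hr = 2610 mL → 2610 mL × 4.336226 mg/mL = 11317.55 mg
Total = 2373.65 + 5897.267 + 11317.55 = 19588.47 mg

19588 mg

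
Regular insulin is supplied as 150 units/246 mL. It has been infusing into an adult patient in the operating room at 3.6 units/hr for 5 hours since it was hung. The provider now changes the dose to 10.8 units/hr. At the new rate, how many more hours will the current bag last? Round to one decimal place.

Initial rate:
Concentration = 150 units ÷ 246 mL = 0.6097561 units/mL
Rate = 3.6 units/hr ÷ 0.6097561 units/mL = 5.904 mL/hr
Volume infused so far = 5.904 mL/hr × 5 hr = 29.52 mL
Volume remaining = 246 − 29.52 = 216.48 mL
New rate:
Rate = 10.8 units/hr ÷ 0.6097561 units/mL = 17.712 mL/hr
Time remaining = 216.48 mL ÷ 17.712 mL/hr = 12.22222 hr

12.2 hours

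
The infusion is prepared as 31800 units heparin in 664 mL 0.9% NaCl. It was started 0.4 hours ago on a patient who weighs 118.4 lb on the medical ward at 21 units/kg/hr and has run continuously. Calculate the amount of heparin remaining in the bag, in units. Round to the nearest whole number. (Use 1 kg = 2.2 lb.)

31348 units

Weight = 118.4 lb ÷ 2.2 lb/kg = 53.81818 kg
Dose = 21 units/kg/hr × 53.81818 kg = 1130.182 units/hr
Concentration = 31800 units ÷ 664 mL = 47.89157 units/mL
Rate = 1130.182 units/hr ÷ 47.89157 units/mL = 23.59877 mL/hr
Volume infused = 23.59877 mL/hr × 0.4 hr = 9.439506 mL
Volume remaining = 664 − 9.439506 = 654.5605 mL
Drug remaining = 654.5605 mL × 47.89157 units/mL = 31347.93 units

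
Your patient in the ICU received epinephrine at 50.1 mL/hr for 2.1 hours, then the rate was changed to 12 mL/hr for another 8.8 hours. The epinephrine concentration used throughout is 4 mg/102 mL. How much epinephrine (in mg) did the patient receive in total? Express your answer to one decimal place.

8.3 mg

Concentration = 4 mg ÷ 102 mL = 0.03921569 mg/mL
Stage 1: 50.1 mL/hr × 2.1 hr = 105.21 mL → 105.21 mL × 0.03921569 mg/mL = 4.125882 mg
Stage 2: 12 mL/hr × 8.8 hr = 105.6 mL → 105.6 mL × 0.03921569 mg/mL = 4.141176 mg
Total = 4.125882 + 4.141176 = 8.267059 mg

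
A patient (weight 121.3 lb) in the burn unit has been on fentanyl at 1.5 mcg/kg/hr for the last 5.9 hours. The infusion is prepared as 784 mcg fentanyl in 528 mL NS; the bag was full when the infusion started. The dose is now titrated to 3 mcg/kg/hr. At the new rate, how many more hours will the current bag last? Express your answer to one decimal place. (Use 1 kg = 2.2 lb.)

Initial rate:
Weight = 121.3 lb ÷ 2.2 lb/kg = 55.13636 kg
Dose = 1.5 mcg/kg/hr × 55.13636 kg = 82.70455 mcg/hr
Concentration = 784 mcg ÷ 528 mL = 1.484848 mcg/mL
Rate = 82.70455 mcg/hr ÷ 1.484848 mcg/mL = 55.69898 mL/hr
Volume infused so far = 55.69898 mL/hr × 5.9 hr = 328.624 mL
Volume remaining = 528 − 328.624 = 199.376 mL
New rate:
Dose = 3 mcg/kg/hr × 55.13636 kg = 165.4091 mcg/hr
Rate = 165.4091 mcg/hr ÷ 1.484848 mcg/mL = 111.398 mL/hr
Time remaining = 199.376 mL ÷ 111.398 mL/hr = 1.789764 hr

1.8 hours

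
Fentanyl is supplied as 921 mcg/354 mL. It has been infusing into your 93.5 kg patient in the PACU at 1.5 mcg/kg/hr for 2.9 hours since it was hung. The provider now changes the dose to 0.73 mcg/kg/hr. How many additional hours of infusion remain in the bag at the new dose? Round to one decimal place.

Initial rate:
Dose = 1.5 mcg/kg/hr × 93.5 kg = 140.25 mcg/hr
Concentration = 921 mcg ÷ 354 mL = 2.601695 mcg/mL
Rate = 140.25 mcg/hr ÷ 2.601695 mcg/mL = 53.90717 mL/hr
Volume infused so far = 53.90717 mL/hr × 2.9 hr = 156.3308 mL
Volume remaining = 354 − 156.3308 = 197.6692 mL
New rate:
Dose = 0.73 mcg/kg/hr × 93.5 kg = 68.255 mcg/hr
Rate = 68.255 mcg/hr ÷ 2.601695 mcg/mL = 26.23482 mL/hr
Time remaining = 197.6692 mL ÷ 26.23482 mL/hr = 7.534613 hr

7.5 hours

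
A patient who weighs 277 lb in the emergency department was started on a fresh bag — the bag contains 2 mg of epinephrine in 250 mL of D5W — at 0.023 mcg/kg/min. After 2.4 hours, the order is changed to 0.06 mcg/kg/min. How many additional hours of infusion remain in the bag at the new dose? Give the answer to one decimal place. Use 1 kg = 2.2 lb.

Initial rate:
Weight = 277 lb ÷ 2.2 lb/kg = 125.9091 kg
Dose = 0.023 mcg/kg/min × 125.9091 kg = 2.895909 mcg/min
2.895909 mcg/min × 60 min/hr = 173.7545 mcg/hr
Concentration = 2 mg ÷ 250 mL = 0.008 mg/mL = 8 mcg/mL
Rate = 173.7545 mcg/hr ÷ 8 mcg/mL = 21.71932 mL/hr
Volume infused so far = 21.71932 mL/hr × 2.4 hr = 52.12636 mL
Volume remaining = 250 − 52.12636 = 197.8736 mL
New rate:
Dose = 0.06 mcg/kg/min × 125.9091 kg = 7.554545 mcg/min
7.554545 mcg/min × 60 min/hr = 453.2727 mcg/hr
Rate = 453.2727 mcg/hr ÷ 8 mcg/mL = 56.65909 mL/hr
Time remaining = 197.8736 mL ÷ 56.65909 mL/hr = 3.492355 hr

3.5 hours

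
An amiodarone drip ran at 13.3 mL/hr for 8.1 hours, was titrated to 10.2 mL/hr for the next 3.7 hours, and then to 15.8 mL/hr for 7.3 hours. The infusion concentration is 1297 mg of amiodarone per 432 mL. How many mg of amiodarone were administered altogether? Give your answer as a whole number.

Concentration = 1297 mg ÷ 432 mL = 3.002315 mg/mL
Stage 1: 13.3 mL/hr × 8.1 hr = 107.73 mL → 107.73 mL × 3.002315 mg/mL = 323.4394 mg
Stage 2: 10.2 mL/hr × 3.7 hr = 37.74 mL → 37.74 mL × 3.002315 mg/mL = 113.3074 mg
Stage 3: 15.8 mL/hr × 7.3 hr = 115.34 mL → 115.34 mL × 3.002315 mg/mL = 346.287 mg
Total = 323.4394 + 113.3074 + 346.287 = 783.0337 mg

783 mg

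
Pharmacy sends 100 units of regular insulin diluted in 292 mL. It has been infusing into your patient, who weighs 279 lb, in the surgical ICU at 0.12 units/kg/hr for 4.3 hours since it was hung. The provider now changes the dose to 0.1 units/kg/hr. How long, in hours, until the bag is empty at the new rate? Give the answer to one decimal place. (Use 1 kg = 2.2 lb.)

Initial rate:
Weight = 279 lb ÷ 2.2 lb/kg = 126.8182 kg
Dose = 0.12 units/kg/hr × 126.8182 kg = 15.21818 units/hr
Concentration = 100 units ÷ 292 mL = 0.3424658 units/mL
Rate = 15.21818 units/hr ÷ 0.3424658 units/mL = 44.43709 mL/hr
Volume infused so far = 44.43709 mL/hr × 4.3 hr = 191.0795 mL
Volume remaining = 292 − 191.0795 = 100.9205 mL
New rate:
Dose = 0.1 units/kg/hr × 126.8182 kg = 12.68182 units/hr
Rate = 12.68182 units/hr ÷ 0.3424658 units/mL = 37.03091 mL/hr
Time remaining = 100.9205 mL ÷ 37.03091 mL/hr = 2.725305 hr

2.7 hours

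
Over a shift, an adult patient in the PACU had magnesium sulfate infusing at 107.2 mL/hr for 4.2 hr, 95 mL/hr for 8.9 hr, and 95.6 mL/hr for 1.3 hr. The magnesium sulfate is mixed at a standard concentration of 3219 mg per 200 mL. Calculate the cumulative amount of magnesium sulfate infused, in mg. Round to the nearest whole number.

22855 mg

Concentration = 3219 mg ÷ 200 mL = 16.095 mg/mL
Stage 1: 107.2 mL/hr × 4.2 hr = 450.24 mL → 450.24 mL × 16.095 mg/mL = 7246.613 mg
Stage 2: 95 mL/hr × 8.9 hr = 845.5 mL → 845.5 mL × 16.095 mg/mL = 13608.32 mg
Stage 3: 95.6 mL/hr × 1.3 hr = 124.28 mL → 124.28 mL × 16.095 mg/mL = 2000.287 mg
Total = 7246.613 + 13608.32 + 2000.287 = 22855.22 mg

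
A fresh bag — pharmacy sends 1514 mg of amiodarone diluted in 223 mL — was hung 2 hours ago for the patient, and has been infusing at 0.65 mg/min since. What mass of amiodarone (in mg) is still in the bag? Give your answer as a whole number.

0.65 mg/min × 60 min/hr = 39 mg/hr
Concentration = 1514 mg ÷ 223 mL = 6.789238 mg/mL
Rate = 39 mg/hr ÷ 6.789238 mg/mL = 5.744386 mL/hr
Volume infused = 5.744386 mL/hr × 2 hr = 11.48877 mL
Volume remaining = 223 − 11.48877 = 211.5112 mL
Drug remaining = 211.5112 mL × 6.789238 mg/mL = 1436 mg

1436 mg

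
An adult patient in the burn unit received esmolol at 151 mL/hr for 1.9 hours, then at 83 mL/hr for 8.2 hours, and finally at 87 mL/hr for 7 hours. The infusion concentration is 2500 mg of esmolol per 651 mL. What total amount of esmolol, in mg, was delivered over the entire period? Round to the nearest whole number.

6054 mg

Concentration = 2500 mg ÷ 651 mL = 3.840246 mg/mL
Stage 1: 151 mL/hr × 1.9 hr = 286.9 mL → 286.9 mL × 3.840246 mg/mL = 1101.767 mg
Stage 2: 83 mL/hr × 8.2 hr = 680.6 mL → 680.6 mL × 3.840246 mg/mL = 2613.671 mg
Stage 3: 87 mL/hr × 7 hr = 609 mL → 609 mL × 3.840246 mg/mL = 2338.71 mg
Total = 1101.767 + 2613.671 + 2338.71 = 6054.147 mg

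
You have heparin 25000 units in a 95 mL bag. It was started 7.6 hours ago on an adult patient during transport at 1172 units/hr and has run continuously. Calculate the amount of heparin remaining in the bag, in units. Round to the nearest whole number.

16093 units

Concentration = 25000 units ÷ 95 mL = 263.1579 units/mL
Rate = 1172 units/hr ÷ 263.1579 units/mL = 4.4536 mL/hr
Volume infused = 4.4536 mL/hr × 7.6 hr = 33.84736 mL
Volume remaining = 95 − 33.84736 = 61.15264 mL
Drug remaining = 61.15264 mL × 263.1579 units/mL = 16092.8 units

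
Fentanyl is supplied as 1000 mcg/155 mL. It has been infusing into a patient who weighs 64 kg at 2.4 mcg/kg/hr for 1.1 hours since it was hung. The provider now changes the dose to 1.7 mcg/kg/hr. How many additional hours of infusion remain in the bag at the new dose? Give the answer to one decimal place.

Initial rate:
Dose = 2.4 mcg/kg/hr × 64 kg = 153.6 mcg/hr
Concentration = 1000 mcg ÷ 155 mL = 6.451613 mcg/mL
Rate = 153.6 mcg/hr ÷ 6.451613 mcg/mL = 23.808 mL/hr
Volume infused so far = 23.808 mL/hr × 1.1 hr = 26.1888 mL
Volume remaining = 155 − 26.1888 = 128.8112 mL
New rate:
Dose = 1.7 mcg/kg/hr × 64 kg = 108.8 mcg/hr
Rate = 108.8 mcg/hr ÷ 6.451613 mcg/mL = 16.864 mL/hr
Time remaining = 128.8112 mL ÷ 16.864 mL/hr = 7.638235 hr

7.6 hours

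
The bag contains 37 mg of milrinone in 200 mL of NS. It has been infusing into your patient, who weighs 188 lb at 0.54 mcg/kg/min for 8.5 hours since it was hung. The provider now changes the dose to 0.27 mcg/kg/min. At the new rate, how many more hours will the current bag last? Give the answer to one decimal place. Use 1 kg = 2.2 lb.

Initial rate:
Weight = 188 lb ÷ 2.2 lb/kg = 85.45455 kg
Dose = 0.54 mcg/kg/min × 85.45455 kg = 46.14545 mcg/min
46.14545 mcg/min × 60 min/hr = 2768.727 mcg/hr
Concentration = 37 mg ÷ 200 mL = 0.185 mg/mL = 185 mcg/mL
Rate = 2768.727 mcg/hr ÷ 185 mcg/mL = 14.96609 mL/hr
Volume infused so far = 14.96609 mL/hr × 8.5 hr = 127.2118 mL
Volume remaining = 200 − 127.2118 = 72.78821 mL
New rate:
Dose = 0.27 mcg/kg/min × 85.45455 kg = 23.07273 mcg/min
23.07273 mcg/min × 60 min/hr = 1384.364 mcg/hr
Rate = 1384.364 mcg/hr ÷ 185 mcg/mL = 7.483047 mL/hr
Time remaining = 72.78821 mL ÷ 7.483047 mL/hr = 9.727082 hr

9.7 hours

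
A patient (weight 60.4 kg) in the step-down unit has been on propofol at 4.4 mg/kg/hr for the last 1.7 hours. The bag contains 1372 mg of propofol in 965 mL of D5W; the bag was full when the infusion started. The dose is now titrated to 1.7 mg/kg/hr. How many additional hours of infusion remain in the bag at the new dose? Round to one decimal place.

Initial rate:
Dose = 4.4 mg/kg/hr × 60.4 kg = 265.76 mg/hr
Concentration = 1372 mg ÷ 965 mL = 1.421762 mg/mL
Rate = 265.76 mg/hr ÷ 1.421762 mg/mL = 186.923 mL/hr
Volume infused so far = 186.923 mL/hr × 1.7 hr = 317.7692 mL
Volume remaining = 965 − 317.7692 = 647.2308 mL
New rate:
Dose = 1.7 mg/kg/hr × 60.4 kg = 102.68 mg/hr
Rate = 102.68 mg/hr ÷ 1.421762 mg/mL = 72.22026 mL/hr
Time remaining = 647.2308 mL ÷ 72.22026 mL/hr = 8.961901 hr

9.0 hours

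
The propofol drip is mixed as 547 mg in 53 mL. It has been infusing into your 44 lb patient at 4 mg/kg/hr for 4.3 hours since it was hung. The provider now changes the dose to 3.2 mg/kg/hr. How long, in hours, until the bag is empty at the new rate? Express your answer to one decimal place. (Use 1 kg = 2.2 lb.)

Initial rate:
Weight = 44 lb ÷ 2.2 lb/kg = 20 kg
Dose = 4 mg/kg/hr × 20 kg = 80 mg/hr
Concentration = 547 mg ÷ 53 mL = 10.32075 mg/mL
Rate = 80 mg/hr ÷ 10.32075 mg/mL = 7.751371 mL/hr
Volume infused so far = 7.751371 mL/hr × 4.3 hr = 33.3309 mL
Volume remaining = 53 − 33.3309 = 19.6691 mL
New rate:
Dose = 3.2 mg/kg/hr × 20 kg = 64 mg/hr
Rate = 64 mg/hr ÷ 10.32075 mg/mL = 6.201097 mL/hr
Time remaining = 19.6691 mL ÷ 6.201097 mL/hr = 3.171875 hr

3.2 hours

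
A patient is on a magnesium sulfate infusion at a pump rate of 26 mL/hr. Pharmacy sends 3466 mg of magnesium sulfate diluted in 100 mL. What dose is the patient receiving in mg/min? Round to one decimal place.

15.0 mg/min

Concentration = 3466 mg ÷ 100 mL = 34.66 mg/mL
Drug rate = 26 mL/hr × 34.66 mg/mL = 901.16 mg/hr
901.16 mg/hr ÷ 60 min/hr = 15.01933 mg/min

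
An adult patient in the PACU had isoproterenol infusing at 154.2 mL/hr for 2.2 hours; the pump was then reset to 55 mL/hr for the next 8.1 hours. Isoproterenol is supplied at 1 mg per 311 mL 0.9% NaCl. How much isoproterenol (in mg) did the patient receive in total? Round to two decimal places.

Concentration = 1 mg ÷ 311 mL = 0.003215434 mg/mL
Stage 1: 154.2 mL/hr × 2.2 hr = 339.24 mL → 339.24 mL × 0.003215434 mg/mL = 1.090804 mg
Stage 2: 55 mL/hr × 8.1 hr = 445.5 mL → 445.5 mL × 0.003215434 mg/mL = 1.432476 mg
Total = 1.090804 + 1.432476 = 2.52328 mg

2.52 mg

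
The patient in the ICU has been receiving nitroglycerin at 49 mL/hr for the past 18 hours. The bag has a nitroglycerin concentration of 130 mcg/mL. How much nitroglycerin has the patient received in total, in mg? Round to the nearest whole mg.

115 mg

Drug rate = 49 mL/hr × 130 mcg/mL = 6370 mcg/hr
Total = 6370 mcg/hr × 18 hr = 114660 mcg = 114.66 mg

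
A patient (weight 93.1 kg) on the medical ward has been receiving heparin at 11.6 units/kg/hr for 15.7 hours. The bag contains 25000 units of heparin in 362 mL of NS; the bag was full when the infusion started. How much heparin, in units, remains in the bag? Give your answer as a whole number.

8045 units

Dose = 11.6 units/kg/hr × 93.1 kg = 1079.96 units/hr
Concentration = 25000 units ÷ 362 mL = 69.06077 units/mL
Rate = 1079.96 units/hr ÷ 69.06077 units/mL = 15.63782 mL/hr
Volume infused = 15.63782 mL/hr × 15.7 hr = 245.5138 mL
Volume remaining = 362 − 245.5138 = 116.4862 mL
Drug remaining = 116.4862 mL × 69.06077 units/mL = 8044.628 units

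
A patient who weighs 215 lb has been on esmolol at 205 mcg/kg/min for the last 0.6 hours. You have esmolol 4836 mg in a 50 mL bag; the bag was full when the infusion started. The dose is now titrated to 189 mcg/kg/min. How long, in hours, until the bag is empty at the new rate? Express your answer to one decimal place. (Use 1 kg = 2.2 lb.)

Initial rate:
Weight = 215 lb ÷ 2.2 lb/kg = 97.72727 kg
Dose = 205 mcg/kg/min × 97.72727 kg = 20034.09 mcg/min
20034.09 mcg/min × 60 min/hr = 1202045 mcg/hr
Concentration = 4836 mg ÷ 50 mL = 96.72 mg/mL = 96720 mcg/mL
Rate = 1202045 mcg/hr ÷ 96720 mcg/mL = 12.4281 mL/hr
Volume infused so far = 12.4281 mL/hr × 0.6 hr = 7.456858 mL
Volume remaining = 50 − 7.456858 = 42.54314 mL
New rate:
Dose = 189 mcg/kg/min × 97.72727 kg = 18470.45 mcg/min
18470.45 mcg/min × 60 min/hr = 1108227 mcg/hr
Rate = 1108227 mcg/hr ÷ 96720 mcg/mL = 11.4581 mL/hr
Time remaining = 42.54314 mL ÷ 11.4581 mL/hr = 3.712932 hr

3.7 hours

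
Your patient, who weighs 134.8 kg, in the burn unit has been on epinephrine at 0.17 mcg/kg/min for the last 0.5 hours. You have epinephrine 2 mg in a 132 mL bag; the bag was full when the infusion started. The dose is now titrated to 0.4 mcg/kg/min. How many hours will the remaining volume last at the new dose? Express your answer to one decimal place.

Initial rate:
Dose = 0.17 mcg/kg/min × 134.8 kg = 22.916 mcg/min
22.916 mcg/min × 60 min/hr = 1374.96 mcg/hr
Concentration = 2 mg ÷ 132 mL = 0.01515152 mg/mL = 15.15152 mcg/mL
Rate = 1374.96 mcg/hr ÷ 15.15152 mcg/mL = 90.74736 mL/hr
Volume infused so far = 90.74736 mL/hr × 0.5 hr = 45.37368 mL
Volume remaining = 132 − 45.37368 = 86.62632 mL
New rate:
Dose = 0.4 mcg/kg/min × 134.8 kg = 53.92 mcg/min
53.92 mcg/min × 60 min/hr = 3235.2 mcg/hr
Rate = 3235.2 mcg/hr ÷ 15.15152 mcg/mL = 213.5232 mL/hr
Time remaining = 86.62632 mL ÷ 213.5232 mL/hr = 0.4056998 hr

0.4 hours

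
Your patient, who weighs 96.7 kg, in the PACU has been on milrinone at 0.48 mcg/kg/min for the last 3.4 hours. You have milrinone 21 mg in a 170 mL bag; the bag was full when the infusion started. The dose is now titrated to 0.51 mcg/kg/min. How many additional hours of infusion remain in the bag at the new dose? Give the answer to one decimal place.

3.9 hours

Initial rate:
Dose = 0.48 mcg/kg/min × 96.7 kg = 46.416 mcg/min
46.416 mcg/min × 60 min/hr = 2784.96 mcg/hr
Concentration = 21 mg ÷ 170 mL = 0.1235294 mg/mL = 123.5294 mcg/mL
Rate = 2784.96 mcg/hr ÷ 123.5294 mcg/mL = 22.54491 mL/hr
Volume infused so far = 22.54491 mL/hr × 3.4 hr = 76.65271 mL
Volume remaining = 170 − 76.65271 = 93.34729 mL
New rate:
Dose = 0.51 mcg/kg/min × 96.7 kg = 49.317 mcg/min
49.317 mcg/min × 60 min/hr = 2959.02 mcg/hr
Rate = 2959.02 mcg/hr ÷ 123.5294 mcg/mL = 23.95397 mL/hr
Time remaining = 93.34729 mL ÷ 23.95397 mL/hr = 3.896944 hr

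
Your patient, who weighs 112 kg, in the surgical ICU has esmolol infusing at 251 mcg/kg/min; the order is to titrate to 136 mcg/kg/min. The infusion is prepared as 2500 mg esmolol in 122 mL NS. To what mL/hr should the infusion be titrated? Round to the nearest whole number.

45 mL/hr

Dose = 136 mcg/kg/min × 112 kg = 15232 mcg/min
15232 mcg/min × 60 min/hr = 913920 mcg/hr
Concentration = 2500 mg ÷ 122 mL = 20.4918 mg/mL = 20491.8 mcg/mL
Rate = 913920 mcg/hr ÷ 20491.8 mcg/mL = 44.5993 mL/hr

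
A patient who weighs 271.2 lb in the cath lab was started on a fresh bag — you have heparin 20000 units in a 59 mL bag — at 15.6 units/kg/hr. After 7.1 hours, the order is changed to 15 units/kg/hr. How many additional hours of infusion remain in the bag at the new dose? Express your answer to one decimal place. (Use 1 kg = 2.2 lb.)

Initial rate:
Weight = 271.2 lb ÷ 2.2 lb/kg = 123.2727 kg
Dose = 15.6 units/kg/hr × 123.2727 kg = 1923.055 units/hr
Concentration = 20000 units ÷ 59 mL = 338.9831 units/mL
Rate = 1923.055 units/hr ÷ 338.9831 units/mL = 5.673011 mL/hr
Volume infused so far = 5.673011 mL/hr × 7.1 hr = 40.27838 mL
Volume remaining = 59 − 40.27838 = 18.72162 mL
New rate:
Dose = 15 units/kg/hr × 123.2727 kg = 1849.091 units/hr
Rate = 1849.091 units/hr ÷ 338.9831 units/mL = 5.454818 mL/hr
Time remaining = 18.72162 mL ÷ 5.454818 mL/hr = 3.432126 hr

3.4 hours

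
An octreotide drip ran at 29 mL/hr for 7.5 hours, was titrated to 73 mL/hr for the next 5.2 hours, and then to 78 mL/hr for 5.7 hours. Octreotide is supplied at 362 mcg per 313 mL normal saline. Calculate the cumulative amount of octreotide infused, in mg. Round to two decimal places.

Concentration = 362 mcg ÷ 313 mL = 1.15655 mcg/mL
Stage 1: 29 mL/hr × 7.5 hr = 217.5 mL → 217.5 mL × 1.15655 mcg/mL = 251.5495 mcg
Stage 2: 73 mL/hr × 5.2 hr = 379.6 mL → 379.6 mL × 1.15655 mcg/mL = 439.0262 mcg
Stage 3: 78 mL/hr × 5.7 hr = 444.6 mL → 444.6 mL × 1.15655 mcg/mL = 514.2019 mcg
Total = 251.5495 + 439.0262 + 514.2019 = 1204.778 mcg = 1.204778 mg

1.20 mg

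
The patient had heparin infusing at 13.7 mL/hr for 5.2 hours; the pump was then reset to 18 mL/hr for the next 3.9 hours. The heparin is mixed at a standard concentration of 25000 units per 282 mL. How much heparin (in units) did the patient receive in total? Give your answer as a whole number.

12539 units

Concentration = 25000 units ÷ 282 mL = 88.65248 units/mL
Stage 1: 13.7 mL/hr × 5.2 hr = 71.24 mL → 71.24 mL × 88.65248 units/mL = 6315.603 units
Stage 2: 18 mL/hr × 3.9 hr = 70.2 mL → 70.2 mL × 88.65248 units/mL = 6223.404 units
Total = 6315.603 + 6223.404 = 12539.01 units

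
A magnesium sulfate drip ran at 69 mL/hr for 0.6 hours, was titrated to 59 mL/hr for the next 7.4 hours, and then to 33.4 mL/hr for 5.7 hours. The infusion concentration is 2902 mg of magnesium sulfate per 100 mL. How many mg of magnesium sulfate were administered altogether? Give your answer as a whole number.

19396 mg

Concentration = 2902 mg ÷ 100 mL = 29.02 mg/mL
Stage 1: 69 mL/hr × 0.6 hr = 41.4 mL → 41.4 mL × 29.02 mg/mL = 1201.428 mg
Stage 2: 59 mL/hr × 7.4 hr = 436.6 mL → 436.6 mL × 29.02 mg/mL = 12670.13 mg
Stage 3: 33.4 mL/hr × 5.7 hr = 190.38 mL → 190.38 mL × 29.02 mg/mL = 5524.828 mg
Total = 1201.428 + 12670.13 + 5524.828 = 19396.39 mg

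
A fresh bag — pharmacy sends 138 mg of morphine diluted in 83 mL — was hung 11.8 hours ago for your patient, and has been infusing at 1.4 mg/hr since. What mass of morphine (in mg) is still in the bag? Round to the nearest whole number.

Concentration = 138 mg ÷ 83 mL = 1.662651 mg/mL
Rate = 1.4 mg/hr ÷ 1.662651 mg/mL = 0.842029 mL/hr
Volume infused = 0.842029 mL/hr × 11.8 hr = 9.935942 mL
Volume remaining = 83 − 9.935942 = 73.06406 mL
Drug remaining = 73.06406 mL × 1.662651 mg/mL = 121.48 mg

121 mg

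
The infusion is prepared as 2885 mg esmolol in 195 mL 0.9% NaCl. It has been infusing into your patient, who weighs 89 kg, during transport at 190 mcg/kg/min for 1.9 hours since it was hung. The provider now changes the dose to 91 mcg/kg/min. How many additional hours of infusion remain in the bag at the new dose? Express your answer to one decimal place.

Initial rate:
Dose = 190 mcg/kg/min × 89 kg = 16910 mcg/min
16910 mcg/min × 60 min/hr = 1014600 mcg/hr
Concentration = 2885 mg ÷ 195 mL = 14.79487 mg/mL = 14794.87 mcg/mL
Rate = 1014600 mcg/hr ÷ 14794.87 mcg/mL = 68.57782 mL/hr
Volume infused so far = 68.57782 mL/hr × 1.9 hr = 130.2979 mL
Volume remaining = 195 − 130.2979 = 64.70215 mL
New rate:
Dose = 91 mcg/kg/min × 89 kg = 8099 mcg/min
8099 mcg/min × 60 min/hr = 485940 mcg/hr
Rate = 485940 mcg/hr ÷ 14794.87 mcg/mL = 32.84516 mL/hr
Time remaining = 64.70215 mL ÷ 32.84516 mL/hr = 1.969914 hr

2.0 hours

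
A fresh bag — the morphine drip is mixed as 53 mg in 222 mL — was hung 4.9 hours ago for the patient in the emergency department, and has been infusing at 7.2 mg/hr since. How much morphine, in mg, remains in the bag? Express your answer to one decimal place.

Concentration = 53 mg ÷ 222 mL = 0.2387387 mg/mL
Rate = 7.2 mg/hr ÷ 0.2387387 mg/mL = 30.15849 mL/hr
Volume infused = 30.15849 mL/hr × 4.9 hr = 147.7766 mL
Volume remaining = 222 − 147.7766 = 74.2234 mL
Drug remaining = 74.2234 mL × 0.2387387 mg/mL = 17.72 mg

17.7 mg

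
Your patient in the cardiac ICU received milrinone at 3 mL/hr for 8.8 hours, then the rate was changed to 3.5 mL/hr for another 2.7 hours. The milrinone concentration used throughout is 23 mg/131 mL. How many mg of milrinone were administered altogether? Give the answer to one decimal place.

6.3 mg

Concentration = 23 mg ÷ 131 mL = 0.1755725 mg/mL
Stage 1: 3 mL/hr × 8.8 hr = 26.4 mL → 26.4 mL × 0.1755725 mg/mL = 4.635115 mg
Stage 2: 3.5 mL/hr × 2.7 hr = 9.45 mL → 9.45 mL × 0.1755725 mg/mL = 1.65916 mg
Total = 4.635115 + 1.65916 = 6.294275 mg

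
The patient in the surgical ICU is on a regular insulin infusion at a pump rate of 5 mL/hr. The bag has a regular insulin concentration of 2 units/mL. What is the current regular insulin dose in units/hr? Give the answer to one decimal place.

10.0 units/hr

Drug rate = 5 mL/hr × 2 units/mL = 10 units/hr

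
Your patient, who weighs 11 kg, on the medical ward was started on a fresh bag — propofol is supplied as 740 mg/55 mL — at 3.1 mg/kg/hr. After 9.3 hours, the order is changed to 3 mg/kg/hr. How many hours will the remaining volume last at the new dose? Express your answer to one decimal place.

Initial rate:
Dose = 3.1 mg/kg/hr × 11 kg = 34.1 mg/hr
Concentration = 740 mg ÷ 55 mL = 13.45455 mg/mL
Rate = 34.1 mg/hr ÷ 13.45455 mg/mL = 2.534459 mL/hr
Volume infused so far = 2.534459 mL/hr × 9.3 hr = 23.57047 mL
Volume remaining = 55 − 23.57047 = 31.42953 mL
New rate:
Dose = 3 mg/kg/hr × 11 kg = 33 mg/hr
Rate = 33 mg/hr ÷ 13.45455 mg/mL = 2.452703 mL/hr
Time remaining = 31.42953 mL ÷ 2.452703 mL/hr = 12.81424 hr

12.8 hours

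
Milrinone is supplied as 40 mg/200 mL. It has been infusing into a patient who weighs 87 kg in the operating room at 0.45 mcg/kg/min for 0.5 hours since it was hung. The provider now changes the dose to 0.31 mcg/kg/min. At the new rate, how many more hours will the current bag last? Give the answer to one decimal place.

24.0 hours

Initial rate:
Dose = 0.45 mcg/kg/min × 87 kg = 39.15 mcg/min
39.15 mcg/min × 60 min/hr = 2349 mcg/hr
Concentration = 40 mg ÷ 200 mL = 0.2 mg/mL = 200 mcg/mL
Rate = 2349 mcg/hr ÷ 200 mcg/mL = 11.745 mL/hr
Volume infused so far = 11.745 mL/hr × 0.5 hr = 5.8725 mL
Volume remaining = 200 − 5.8725 = 194.1275 mL
New rate:
Dose = 0.31 mcg/kg/min × 87 kg = 26.97 mcg/min
26.97 mcg/min × 60 min/hr = 1618.2 mcg/hr
Rate = 1618.2 mcg/hr ÷ 200 mcg/mL = 8.091 mL/hr
Time remaining = 194.1275 mL ÷ 8.091 mL/hr = 23.99302 hr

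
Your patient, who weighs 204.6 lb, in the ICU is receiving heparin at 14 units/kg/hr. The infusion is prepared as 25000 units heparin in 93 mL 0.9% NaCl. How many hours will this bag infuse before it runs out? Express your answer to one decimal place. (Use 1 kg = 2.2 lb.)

19.2 hours

Weight = 204.6 lb ÷ 2.2 lb/kg = 93 kg
Dose = 14 units/kg/hr × 93 kg = 1302 units/hr
Concentration = 25000 units ÷ 93 mL = 268.8172 units/mL
Rate = 1302 units/hr ÷ 268.8172 units/mL = 4.84344 mL/hr
Duration = 93 mL ÷ 4.84344 mL/hr = 19.20123 hr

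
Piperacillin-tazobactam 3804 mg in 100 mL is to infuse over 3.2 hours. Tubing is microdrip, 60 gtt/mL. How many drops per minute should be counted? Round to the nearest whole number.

100 mL ÷ (3.2 hr × 60 = 192 min) = 0.5208333 mL/min
0.5208333 mL/min × 60 gtt/mL = 31.25 gtt/min

31 gtt/min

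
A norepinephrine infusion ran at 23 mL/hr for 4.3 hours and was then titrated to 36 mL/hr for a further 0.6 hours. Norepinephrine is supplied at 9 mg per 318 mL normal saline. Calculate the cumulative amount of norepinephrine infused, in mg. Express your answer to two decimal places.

3.41 mg

Concentration = 9 mg ÷ 318 mL = 0.02830189 mg/mL
Stage 1: 23 mL/hr × 4.3 hr = 98.9 mL → 98.9 mL × 0.02830189 mg/mL = 2.799057 mg
Stage 2: 36 mL/hr × 0.6 hr = 21.6 mL → 21.6 mL × 0.02830189 mg/mL = 0.6113208 mg
Total = 2.799057 + 0.6113208 = 3.410377 mg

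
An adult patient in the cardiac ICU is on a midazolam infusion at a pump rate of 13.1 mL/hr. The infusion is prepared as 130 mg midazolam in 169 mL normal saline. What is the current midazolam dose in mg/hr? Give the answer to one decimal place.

10.1 mg/hr

Concentration = 130 mg ÷ 169 mL = 0.7692308 mg/mL
Drug rate = 13.1 mL/hr × 0.7692308 mg/mL = 10.07692 mg/hr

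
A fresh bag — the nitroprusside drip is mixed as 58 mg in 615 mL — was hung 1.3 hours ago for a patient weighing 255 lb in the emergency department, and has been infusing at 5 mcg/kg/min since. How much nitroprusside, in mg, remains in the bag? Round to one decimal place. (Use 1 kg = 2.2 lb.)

Weight = 255 lb ÷ 2.2 lb/kg = 115.9091 kg
Dose = 5 mcg/kg/min × 115.9091 kg = 579.5455 mcg/min
579.5455 mcg/min × 60 min/hr = 34772.73 mcg/hr
Concentration = 58 mg ÷ 615 mL = 0.09430894 mg/mL = 94.30894 mcg/mL
Rate = 34772.73 mcg/hr ÷ 94.30894 mcg/mL = 368.7108 mL/hr
Volume infused = 368.7108 mL/hr × 1.3 hr = 479.3241 mL
Volume remaining = 615 − 479.3241 = 135.6759 mL
Drug remaining = 135.6759 mL × 94.30894 mcg/mL = 12795.45 mcg = 12.79545 mg

12.8 mg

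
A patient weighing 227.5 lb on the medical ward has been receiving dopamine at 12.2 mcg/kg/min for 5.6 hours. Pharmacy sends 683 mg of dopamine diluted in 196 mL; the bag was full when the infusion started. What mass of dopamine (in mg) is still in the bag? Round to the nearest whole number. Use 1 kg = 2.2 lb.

259 mg

Weight = 227.5 lb ÷ 2.2 lb/kg = 103.4091 kg
Dose = 12.2 mcg/kg/min × 103.4091 kg = 1261.591 mcg/min
1261.591 mcg/min × 60 min/hr = 75695.45 mcg/hr
Concentration = 683 mg ÷ 196 mL = 3.484694 mg/mL = 3484.694 mcg/mL
Rate = 75695.45 mcg/hr ÷ 3484.694 mcg/mL = 21.72227 mL/hr
Volume infused = 21.72227 mL/hr × 5.6 hr = 121.6447 mL
Volume remaining = 196 − 121.6447 = 74.3553 mL
Drug remaining = 74.3553 mL × 3484.694 mcg/mL = 259105.5 mcg = 259.1055 mg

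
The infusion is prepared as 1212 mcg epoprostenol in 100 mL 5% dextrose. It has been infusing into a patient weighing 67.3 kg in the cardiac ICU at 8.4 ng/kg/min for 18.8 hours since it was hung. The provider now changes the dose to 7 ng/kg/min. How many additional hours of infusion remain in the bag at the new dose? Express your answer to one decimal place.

Initial rate:
Dose = 8.4 ng/kg/min × 67.3 kg = 565.32 ng/min
565.32 ng/min × 60 min/hr = 33919.2 ng/hr
Concentration = 1212 mcg ÷ 100 mL = 12.12 mcg/mL = 12120 ng/mL
Rate = 33919.2 ng/hr ÷ 12120 ng/mL = 2.798614 mL/hr
Volume infused so far = 2.798614 mL/hr × 18.8 hr = 52.61394 mL
Volume remaining = 100 − 52.61394 = 47.38606 mL
New rate:
Dose = 7 ng/kg/min × 67.3 kg = 471.1 ng/min
471.1 ng/min × 60 min/hr = 28266 ng/hr
Rate = 28266 ng/hr ÷ 12120 ng/mL = 2.332178 mL/hr
Time remaining = 47.38606 mL ÷ 2.332178 mL/hr = 20.31837 hr

20.3 hours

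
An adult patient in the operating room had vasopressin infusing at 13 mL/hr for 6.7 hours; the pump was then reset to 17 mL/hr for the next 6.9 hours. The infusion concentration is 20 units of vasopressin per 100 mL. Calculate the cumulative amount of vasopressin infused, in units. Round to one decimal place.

Concentration = 20 units ÷ 100 mL = 0.2 units/mL
Stage 1: 13 mL/hr × 6.7 hr = 87.1 mL → 87.1 mL × 0.2 units/mL = 17.42 units
Stage 2: 17 mL/hr × 6.9 hr = 117.3 mL → 117.3 mL × 0.2 units/mL = 23.46 units
Total = 17.42 + 23.46 = 40.88 units

40.9 units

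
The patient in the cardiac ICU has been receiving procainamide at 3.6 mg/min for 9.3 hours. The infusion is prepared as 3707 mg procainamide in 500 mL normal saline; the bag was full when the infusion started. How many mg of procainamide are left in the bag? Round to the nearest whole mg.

3.6 mg/min × 60 min/hr = 216 mg/hr
Concentration = 3707 mg ÷ 500 mL = 7.414 mg/mL
Rate = 216 mg/hr ÷ 7.414 mg/mL = 29.13407 mL/hr
Volume infused = 29.13407 mL/hr × 9.3 hr = 270.9469 mL
Volume remaining = 500 − 270.9469 = 229.0531 mL
Drug remaining = 229.0531 mL × 7.414 mg/mL = 1698.2 mg

1698 mg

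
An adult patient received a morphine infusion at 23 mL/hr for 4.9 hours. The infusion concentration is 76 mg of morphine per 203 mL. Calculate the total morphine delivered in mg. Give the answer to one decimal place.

Concentration = 76 mg ÷ 203 mL = 0.3743842 mg/mL
Drug rate = 23 mL/hr × 0.3743842 mg/mL = 8.610837 mg/hr
Total = 8.610837 mg/hr × 4.9 hr = 42.1931 mg

42.2 mg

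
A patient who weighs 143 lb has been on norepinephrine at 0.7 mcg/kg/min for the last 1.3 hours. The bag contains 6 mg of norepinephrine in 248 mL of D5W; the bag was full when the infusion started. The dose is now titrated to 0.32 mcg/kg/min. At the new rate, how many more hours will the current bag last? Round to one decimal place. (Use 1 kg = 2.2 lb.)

2.0 hours

Initial rate:
Weight = 143 lb ÷ 2.2 lb/kg = 65 kg
Dose = 0.7 mcg/kg/min × 65 kg = 45.5 mcg/min
45.5 mcg/min × 60 min/hr = 2730 mcg/hr
Concentration = 6 mg ÷ 248 mL = 0.02419355 mg/mL = 24.19355 mcg/mL
Rate = 2730 mcg/hr ÷ 24.19355 mcg/mL = 112.84 mL/hr
Volume infused so far = 112.84 mL/hr × 1.3 hr = 146.692 mL
Volume remaining = 248 − 146.692 = 101.308 mL
New rate:
Dose = 0.32 mcg/kg/min × 65 kg = 20.8 mcg/min
20.8 mcg/min × 60 min/hr = 1248 mcg/hr
Rate = 1248 mcg/hr ÷ 24.19355 mcg/mL = 51.584 mL/hr
Time remaining = 101.308 mL ÷ 51.584 mL/hr = 1.963942 hr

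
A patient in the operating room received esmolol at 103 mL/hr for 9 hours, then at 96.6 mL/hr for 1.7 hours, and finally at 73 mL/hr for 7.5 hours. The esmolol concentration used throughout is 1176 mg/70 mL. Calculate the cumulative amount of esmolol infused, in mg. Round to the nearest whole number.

27530 mg

Concentration = 1176 mg ÷ 70 mL = 16.8 mg/mL
Stage 1: 103 mL/hr × 9 hr = 927 mL → 927 mL × 16.8 mg/mL = 15573.6 mg
Stage 2: 96.6 mL/hr × 1.7 hr = 164.22 mL → 164.22 mL × 16.8 mg/mL = 2758.896 mg
Stage 3: 73 mL/hr × 7.5 hr = 547.5 mL → 547.5 mL × 16.8 mg/mL = 9198 mg
Total = 15573.6 + 2758.896 + 9198 = 27530.5 mg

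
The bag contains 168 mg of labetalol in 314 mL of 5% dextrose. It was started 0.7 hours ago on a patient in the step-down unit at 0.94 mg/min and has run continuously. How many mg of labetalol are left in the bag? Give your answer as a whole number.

129 mg

0.94 mg/min × 60 min/hr = 56.4 mg/hr
Concentration = 168 mg ÷ 314 mL = 0.5350318 mg/mL
Rate = 56.4 mg/hr ÷ 0.5350318 mg/mL = 105.4143 mL/hr
Volume infused = 105.4143 mL/hr × 0.7 hr = 73.79 mL
Volume remaining = 314 − 73.79 = 240.21 mL
Drug remaining = 240.21 mL × 0.5350318 mg/mL = 128.52 mg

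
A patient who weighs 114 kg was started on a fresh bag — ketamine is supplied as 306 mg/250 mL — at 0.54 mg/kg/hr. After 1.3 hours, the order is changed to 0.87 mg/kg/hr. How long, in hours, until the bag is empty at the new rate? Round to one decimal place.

Initial rate:
Dose = 0.54 mg/kg/hr × 114 kg = 61.56 mg/hr
Concentration = 306 mg ÷ 250 mL = 1.224 mg/mL
Rate = 61.56 mg/hr ÷ 1.224 mg/mL = 50.29412 mL/hr
Volume infused so far = 50.29412 mL/hr × 1.3 hr = 65.38235 mL
Volume remaining = 250 − 65.38235 = 184.6176 mL
New rate:
Dose = 0.87 mg/kg/hr × 114 kg = 99.18 mg/hr
Rate = 99.18 mg/hr ÷ 1.224 mg/mL = 81.02941 mL/hr
Time remaining = 184.6176 mL ÷ 81.02941 mL/hr = 2.278403 hr

2.3 hours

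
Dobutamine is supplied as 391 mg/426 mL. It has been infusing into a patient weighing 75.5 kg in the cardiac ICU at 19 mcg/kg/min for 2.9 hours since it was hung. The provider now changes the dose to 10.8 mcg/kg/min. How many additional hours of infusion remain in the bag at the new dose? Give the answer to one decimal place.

Initial rate:
Dose = 19 mcg/kg/min × 75.5 kg = 1434.5 mcg/min
1434.5 mcg/min × 60 min/hr = 86070 mcg/hr
Concentration = 391 mg ÷ 426 mL = 0.9178404 mg/mL = 917.8404 mcg/mL
Rate = 86070 mcg/hr ÷ 917.8404 mcg/mL = 93.77448 mL/hr
Volume infused so far = 93.77448 mL/hr × 2.9 hr = 271.946 mL
Volume remaining = 426 − 271.946 = 154.054 mL
New rate:
Dose = 10.8 mcg/kg/min × 75.5 kg = 815.4 mcg/min
815.4 mcg/min × 60 min/hr = 48924 mcg/hr
Rate = 48924 mcg/hr ÷ 917.8404 mcg/mL = 53.30339 mL/hr
Time remaining = 154.054 mL ÷ 53.30339 mL/hr = 2.890136 hr

2.9 hours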